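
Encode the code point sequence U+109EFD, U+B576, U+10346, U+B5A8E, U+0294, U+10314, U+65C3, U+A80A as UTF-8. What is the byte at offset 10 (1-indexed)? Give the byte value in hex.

0x8D

1-indexed offset 10 is 0-indexed offset 9.
U+109EFD → 4-byte form F4 89 BB BD at offsets 0–3.
U+B576 → 3-byte form EB 95 B6 at offsets 4–6.
U+10346 → 4-byte form F0 90 8D 86 at offsets 7–10.
Offset 9 falls in char 3's range; it's byte 3 of F0 90 8D 86 = 0x8D.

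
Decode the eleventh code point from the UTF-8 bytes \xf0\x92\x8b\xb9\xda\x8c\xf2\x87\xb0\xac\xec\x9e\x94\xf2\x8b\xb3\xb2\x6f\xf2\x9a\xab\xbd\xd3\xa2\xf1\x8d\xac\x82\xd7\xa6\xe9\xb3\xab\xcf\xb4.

U+9CEB

Offset 0: leading byte 0xF0 = 11110000 → 4-byte char #1 = F0 92 8B B9.
Offset 4: leading byte 0xDA = 11011010 → 2-byte char #2 = DA 8C.
Offset 6: leading byte 0xF2 = 11110010 → 4-byte char #3 = F2 87 B0 AC.
Offset 10: leading byte 0xEC = 11101100 → 3-byte char #4 = EC 9E 94.
Offset 13: leading byte 0xF2 = 11110010 → 4-byte char #5 = F2 8B B3 B2.
Offset 17: leading byte 0x6F = 01101111 → 1-byte char #6 = 6F.
Offset 18: leading byte 0xF2 = 11110010 → 4-byte char #7 = F2 9A AB BD.
Offset 22: leading byte 0xD3 = 11010011 → 2-byte char #8 = D3 A2.
Offset 24: leading byte 0xF1 = 11110001 → 4-byte char #9 = F1 8D AC 82.
Offset 28: leading byte 0xD7 = 11010111 → 2-byte char #10 = D7 A6.
Offset 30: leading byte 0xE9 = 11101001 → 3-byte char #11 = E9 B3 AB.
Leading byte 0xE9 = 11101001 matches 1110xxxx → 3-byte sequence.
Byte 1: 0xE9 = 11101001, payload 1001 (4 bits).
Byte 2: 0xB3 = 10110011 (10xxxxxx ✓), payload 110011.
Byte 3: 0xAB = 10101011 (10xxxxxx ✓), payload 101011.
Concatenate: 1001110011101011 = 0x9CEB (16 bits → U+9CEB).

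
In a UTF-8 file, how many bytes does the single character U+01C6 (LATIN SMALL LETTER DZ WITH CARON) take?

U+01C6 = 0x1C6. UTF-8 uses 1 byte below 0x80, 2 below 0x800, 3 below 0x10000, 4 up to 0x10FFFF. 0x1C6 is in U+0080–U+07FF → 2 bytes.

2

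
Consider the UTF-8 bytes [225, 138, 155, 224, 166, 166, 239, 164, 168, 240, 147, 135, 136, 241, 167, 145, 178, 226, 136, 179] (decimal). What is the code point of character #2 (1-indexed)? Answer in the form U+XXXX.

Offset 0: leading byte 0xE1 = 11100001 → 3-byte char #1 = E1 8A 9B.
Offset 3: leading byte 0xE0 = 11100000 → 3-byte char #2 = E0 A6 A6.
Leading byte 0xE0 = 11100000 matches 1110xxxx → 3-byte sequence.
Byte 1: 0xE0 = 11100000, payload 0000 (4 bits).
Byte 2: 0xA6 = 10100110 (10xxxxxx ✓), payload 100110.
Byte 3: 0xA6 = 10100110 (10xxxxxx ✓), payload 100110.
Concatenate: 0000100110100110 = 0x9A6 (16 bits → U+09A6).

U+09A6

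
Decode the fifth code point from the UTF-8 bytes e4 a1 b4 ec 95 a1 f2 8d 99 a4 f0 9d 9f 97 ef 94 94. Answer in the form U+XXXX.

Offset 0: leading byte 0xE4 = 11100100 → 3-byte char #1 = E4 A1 B4.
Offset 3: leading byte 0xEC = 11101100 → 3-byte char #2 = EC 95 A1.
Offset 6: leading byte 0xF2 = 11110010 → 4-byte char #3 = F2 8D 99 A4.
Offset 10: leading byte 0xF0 = 11110000 → 4-byte char #4 = F0 9D 9F 97.
Offset 14: leading byte 0xEF = 11101111 → 3-byte char #5 = EF 94 94.
Leading byte 0xEF = 11101111 matches 1110xxxx → 3-byte sequence.
Byte 1: 0xEF = 11101111, payload 1111 (4 bits).
Byte 2: 0x94 = 10010100 (10xxxxxx ✓), payload 010100.
Byte 3: 0x94 = 10010100 (10xxxxxx ✓), payload 010100.
Concatenate: 1111010100010100 = 0xF514 (16 bits → U+F514).

U+F514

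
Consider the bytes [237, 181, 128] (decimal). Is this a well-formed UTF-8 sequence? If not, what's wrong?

invalid (encodes a surrogate (U+D800–U+DFFF))

Structurally a 3-byte sequence; payload = 0xDD40.
But 0xDD40 is in U+D800–U+DFFF, the surrogate range. Surrogates are not Unicode scalar values and are forbidden in UTF-8.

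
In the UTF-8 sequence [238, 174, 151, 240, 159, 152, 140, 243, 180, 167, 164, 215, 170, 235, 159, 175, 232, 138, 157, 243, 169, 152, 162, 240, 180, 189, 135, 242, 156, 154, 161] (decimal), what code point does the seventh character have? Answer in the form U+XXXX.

Offset 0: leading byte 0xEE = 11101110 → 3-byte char #1 = EE AE 97.
Offset 3: leading byte 0xF0 = 11110000 → 4-byte char #2 = F0 9F 98 8C.
Offset 7: leading byte 0xF3 = 11110011 → 4-byte char #3 = F3 B4 A7 A4.
Offset 11: leading byte 0xD7 = 11010111 → 2-byte char #4 = D7 AA.
Offset 13: leading byte 0xEB = 11101011 → 3-byte char #5 = EB 9F AF.
Offset 16: leading byte 0xE8 = 11101000 → 3-byte char #6 = E8 8A 9D.
Offset 19: leading byte 0xF3 = 11110011 → 4-byte char #7 = F3 A9 98 A2.
Leading byte 0xF3 = 11110011 matches 11110xxx → 4-byte sequence.
Byte 1: 0xF3 = 11110011, payload 011 (3 bits).
Byte 2: 0xA9 = 10101001 (10xxxxxx ✓), payload 101001.
Byte 3: 0x98 = 10011000 (10xxxxxx ✓), payload 011000.
Byte 4: 0xA2 = 10100010 (10xxxxxx ✓), payload 100010.
Concatenate: 011101001011000100010 = 0xE9622 (21 bits → U+E9622).

U+E9622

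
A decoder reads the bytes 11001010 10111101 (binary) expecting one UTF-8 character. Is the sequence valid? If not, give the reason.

valid

Leading byte 0xCA = 11001010 → 2-byte form.
Continuation bytes 0xBD=10111101 all match 10xxxxxx.
Decoded value 0x2BD is ≥ 0x80 (shortest form) and not a surrogate.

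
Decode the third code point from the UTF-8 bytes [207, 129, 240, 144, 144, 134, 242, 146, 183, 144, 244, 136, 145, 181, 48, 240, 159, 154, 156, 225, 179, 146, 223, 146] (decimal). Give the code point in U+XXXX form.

Offset 0: leading byte 0xCF = 11001111 → 2-byte char #1 = CF 81.
Offset 2: leading byte 0xF0 = 11110000 → 4-byte char #2 = F0 90 90 86.
Offset 6: leading byte 0xF2 = 11110010 → 4-byte char #3 = F2 92 B7 90.
Leading byte 0xF2 = 11110010 matches 11110xxx → 4-byte sequence.
Byte 1: 0xF2 = 11110010, payload 010 (3 bits).
Byte 2: 0x92 = 10010010 (10xxxxxx ✓), payload 010010.
Byte 3: 0xB7 = 10110111 (10xxxxxx ✓), payload 110111.
Byte 4: 0x90 = 10010000 (10xxxxxx ✓), payload 010000.
Concatenate: 010010010110111010000 = 0x92DD0 (21 bits → U+92DD0).

U+92DD0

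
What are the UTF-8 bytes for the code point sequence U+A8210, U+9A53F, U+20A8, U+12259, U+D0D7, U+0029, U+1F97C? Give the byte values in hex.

F2 A8 88 90 F2 9A 94 BF E2 82 A8 F0 92 89 99 ED 83 97 29 F0 9F A5 BC

U+A8210: 4-byte form → F2 A8 88 90.
U+9A53F: 4-byte form → F2 9A 94 BF.
U+20A8: 3-byte form → E2 82 A8.
U+12259: 4-byte form → F0 92 89 99.
U+D0D7: 3-byte form → ED 83 97.
U+0029: 1-byte form → 29.
U+1F97C: 4-byte form → F0 9F A5 BC.
Concatenated (23 bytes): F2 A8 88 90 F2 9A 94 BF E2 82 A8 F0 92 89 99 ED 83 97 29 F0 9F A5 BC.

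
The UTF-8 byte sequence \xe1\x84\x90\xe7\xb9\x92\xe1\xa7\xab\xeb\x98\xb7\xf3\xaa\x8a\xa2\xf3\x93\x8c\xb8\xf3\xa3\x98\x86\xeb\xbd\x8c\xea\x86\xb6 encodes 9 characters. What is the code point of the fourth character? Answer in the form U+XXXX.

Offset 0: leading byte 0xE1 = 11100001 → 3-byte char #1 = E1 84 90.
Offset 3: leading byte 0xE7 = 11100111 → 3-byte char #2 = E7 B9 92.
Offset 6: leading byte 0xE1 = 11100001 → 3-byte char #3 = E1 A7 AB.
Offset 9: leading byte 0xEB = 11101011 → 3-byte char #4 = EB 98 B7.
Leading byte 0xEB = 11101011 matches 1110xxxx → 3-byte sequence.
Byte 1: 0xEB = 11101011, payload 1011 (4 bits).
Byte 2: 0x98 = 10011000 (10xxxxxx ✓), payload 011000.
Byte 3: 0xB7 = 10110111 (10xxxxxx ✓), payload 110111.
Concatenate: 1011011000110111 = 0xB637 (16 bits → U+B637).

U+B637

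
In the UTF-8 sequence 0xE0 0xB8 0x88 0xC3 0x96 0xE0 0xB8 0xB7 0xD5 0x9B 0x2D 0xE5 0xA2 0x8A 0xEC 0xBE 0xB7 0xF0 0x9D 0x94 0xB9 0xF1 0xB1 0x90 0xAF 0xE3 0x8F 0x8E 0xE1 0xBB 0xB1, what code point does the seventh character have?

Offset 0: leading byte 0xE0 = 11100000 → 3-byte char #1 = E0 B8 88.
Offset 3: leading byte 0xC3 = 11000011 → 2-byte char #2 = C3 96.
Offset 5: leading byte 0xE0 = 11100000 → 3-byte char #3 = E0 B8 B7.
Offset 8: leading byte 0xD5 = 11010101 → 2-byte char #4 = D5 9B.
Offset 10: leading byte 0x2D = 00101101 → 1-byte char #5 = 2D.
Offset 11: leading byte 0xE5 = 11100101 → 3-byte char #6 = E5 A2 8A.
Offset 14: leading byte 0xEC = 11101100 → 3-byte char #7 = EC BE B7.
Leading byte 0xEC = 11101100 matches 1110xxxx → 3-byte sequence.
Byte 1: 0xEC = 11101100, payload 1100 (4 bits).
Byte 2: 0xBE = 10111110 (10xxxxxx ✓), payload 111110.
Byte 3: 0xB7 = 10110111 (10xxxxxx ✓), payload 110111.
Concatenate: 1100111110110111 = 0xCFB7 (16 bits → U+CFB7).

U+CFB7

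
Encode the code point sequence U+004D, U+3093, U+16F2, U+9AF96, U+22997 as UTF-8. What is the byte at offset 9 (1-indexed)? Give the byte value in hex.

0x9A

1-indexed offset 9 is 0-indexed offset 8.
U+004D → 1-byte form 4D at offsets 0–0.
U+3093 → 3-byte form E3 82 93 at offsets 1–3.
U+16F2 → 3-byte form E1 9B B2 at offsets 4–6.
U+9AF96 → 4-byte form F2 9A BE 96 at offsets 7–10.
Offset 8 falls in char 4's range; it's byte 2 of F2 9A BE 96 = 0x9A.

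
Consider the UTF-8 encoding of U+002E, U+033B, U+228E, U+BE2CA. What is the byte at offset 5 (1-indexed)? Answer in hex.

1-indexed offset 5 is 0-indexed offset 4.
U+002E → 1-byte form 2E at offsets 0–0.
U+033B → 2-byte form CC BB at offsets 1–2.
U+228E → 3-byte form E2 8A 8E at offsets 3–5.
Offset 4 falls in char 3's range; it's byte 2 of E2 8A 8E = 0x8A.

0x8A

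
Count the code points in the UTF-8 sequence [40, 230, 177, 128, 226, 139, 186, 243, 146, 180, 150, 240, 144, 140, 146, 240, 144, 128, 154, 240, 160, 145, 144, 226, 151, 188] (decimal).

8

Byte at offset 0: 0x28 = 00101000 → 1-byte char (#1). Advance 1.
Byte at offset 1: 0xE6 = 11100110 → 3-byte char (#2). Advance 3.
Byte at offset 4: 0xE2 = 11100010 → 3-byte char (#3). Advance 3.
Byte at offset 7: 0xF3 = 11110011 → 4-byte char (#4). Advance 4.
Byte at offset 11: 0xF0 = 11110000 → 4-byte char (#5). Advance 4.
Byte at offset 15: 0xF0 = 11110000 → 4-byte char (#6). Advance 4.
Byte at offset 19: 0xF0 = 11110000 → 4-byte char (#7). Advance 4.
Byte at offset 23: 0xE2 = 11100010 → 3-byte char (#8). Advance 3.
Reached end at offset 26 after 8 code points.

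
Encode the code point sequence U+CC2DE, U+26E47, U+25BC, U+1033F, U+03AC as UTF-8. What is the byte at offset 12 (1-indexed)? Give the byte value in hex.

1-indexed offset 12 is 0-indexed offset 11.
U+CC2DE → 4-byte form F3 8C 8B 9E at offsets 0–3.
U+26E47 → 4-byte form F0 A6 B9 87 at offsets 4–7.
U+25BC → 3-byte form E2 96 BC at offsets 8–10.
U+1033F → 4-byte form F0 90 8C BF at offsets 11–14.
Offset 11 falls in char 4's range; it's byte 1 of F0 90 8C BF = 0xF0.

0xF0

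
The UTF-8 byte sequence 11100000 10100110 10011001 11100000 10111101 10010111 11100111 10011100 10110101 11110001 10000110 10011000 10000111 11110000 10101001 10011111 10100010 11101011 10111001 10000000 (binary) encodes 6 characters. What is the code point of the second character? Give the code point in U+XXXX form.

U+0F57

Offset 0: leading byte 0xE0 = 11100000 → 3-byte char #1 = E0 A6 99.
Offset 3: leading byte 0xE0 = 11100000 → 3-byte char #2 = E0 BD 97.
Leading byte 0xE0 = 11100000 matches 1110xxxx → 3-byte sequence.
Byte 1: 0xE0 = 11100000, payload 0000 (4 bits).
Byte 2: 0xBD = 10111101 (10xxxxxx ✓), payload 111101.
Byte 3: 0x97 = 10010111 (10xxxxxx ✓), payload 010111.
Concatenate: 0000111101010111 = 0xF57 (16 bits → U+0F57).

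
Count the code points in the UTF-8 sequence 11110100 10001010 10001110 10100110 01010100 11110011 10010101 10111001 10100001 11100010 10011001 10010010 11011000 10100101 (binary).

5

Byte at offset 0: 0xF4 = 11110100 → 4-byte char (#1). Advance 4.
Byte at offset 4: 0x54 = 01010100 → 1-byte char (#2). Advance 1.
Byte at offset 5: 0xF3 = 11110011 → 4-byte char (#3). Advance 4.
Byte at offset 9: 0xE2 = 11100010 → 3-byte char (#4). Advance 3.
Byte at offset 12: 0xD8 = 11011000 → 2-byte char (#5). Advance 2.
Reached end at offset 14 after 5 code points.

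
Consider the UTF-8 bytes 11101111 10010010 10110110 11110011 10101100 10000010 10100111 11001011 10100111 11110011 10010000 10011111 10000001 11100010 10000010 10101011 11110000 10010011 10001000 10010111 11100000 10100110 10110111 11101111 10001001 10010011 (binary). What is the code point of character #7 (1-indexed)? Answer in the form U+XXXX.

U+09B7

Offset 0: leading byte 0xEF = 11101111 → 3-byte char #1 = EF 92 B6.
Offset 3: leading byte 0xF3 = 11110011 → 4-byte char #2 = F3 AC 82 A7.
Offset 7: leading byte 0xCB = 11001011 → 2-byte char #3 = CB A7.
Offset 9: leading byte 0xF3 = 11110011 → 4-byte char #4 = F3 90 9F 81.
Offset 13: leading byte 0xE2 = 11100010 → 3-byte char #5 = E2 82 AB.
Offset 16: leading byte 0xF0 = 11110000 → 4-byte char #6 = F0 93 88 97.
Offset 20: leading byte 0xE0 = 11100000 → 3-byte char #7 = E0 A6 B7.
Leading byte 0xE0 = 11100000 matches 1110xxxx → 3-byte sequence.
Byte 1: 0xE0 = 11100000, payload 0000 (4 bits).
Byte 2: 0xA6 = 10100110 (10xxxxxx ✓), payload 100110.
Byte 3: 0xB7 = 10110111 (10xxxxxx ✓), payload 110111.
Concatenate: 0000100110110111 = 0x9B7 (16 bits → U+09B7).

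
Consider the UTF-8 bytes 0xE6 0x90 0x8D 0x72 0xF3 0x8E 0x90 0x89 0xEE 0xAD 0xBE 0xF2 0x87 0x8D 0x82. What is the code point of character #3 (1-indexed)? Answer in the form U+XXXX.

U+CE409

Offset 0: leading byte 0xE6 = 11100110 → 3-byte char #1 = E6 90 8D.
Offset 3: leading byte 0x72 = 01110010 → 1-byte char #2 = 72.
Offset 4: leading byte 0xF3 = 11110011 → 4-byte char #3 = F3 8E 90 89.
Leading byte 0xF3 = 11110011 matches 11110xxx → 4-byte sequence.
Byte 1: 0xF3 = 11110011, payload 011 (3 bits).
Byte 2: 0x8E = 10001110 (10xxxxxx ✓), payload 001110.
Byte 3: 0x90 = 10010000 (10xxxxxx ✓), payload 010000.
Byte 4: 0x89 = 10001001 (10xxxxxx ✓), payload 001001.
Concatenate: 011001110010000001001 = 0xCE409 (21 bits → U+CE409).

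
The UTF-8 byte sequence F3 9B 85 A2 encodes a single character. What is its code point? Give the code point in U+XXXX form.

U+DB162

Leading byte 0xF3 = 11110011 matches 11110xxx → 4-byte sequence.
Byte 1: 0xF3 = 11110011, payload 011 (3 bits).
Byte 2: 0x9B = 10011011 (10xxxxxx ✓), payload 011011.
Byte 3: 0x85 = 10000101 (10xxxxxx ✓), payload 000101.
Byte 4: 0xA2 = 10100010 (10xxxxxx ✓), payload 100010.
Concatenate: 011011011000101100010 = 0xDB162 (21 bits → U+DB162).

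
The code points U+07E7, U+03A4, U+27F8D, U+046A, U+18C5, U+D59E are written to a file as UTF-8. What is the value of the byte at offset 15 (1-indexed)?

1-indexed offset 15 is 0-indexed offset 14.
U+07E7 → 2-byte form DF A7 at offsets 0–1.
U+03A4 → 2-byte form CE A4 at offsets 2–3.
U+27F8D → 4-byte form F0 A7 BE 8D at offsets 4–7.
U+046A → 2-byte form D1 AA at offsets 8–9.
U+18C5 → 3-byte form E1 A3 85 at offsets 10–12.
U+D59E → 3-byte form ED 96 9E at offsets 13–15.
Offset 14 falls in char 6's range; it's byte 2 of ED 96 9E = 0x96.

0x96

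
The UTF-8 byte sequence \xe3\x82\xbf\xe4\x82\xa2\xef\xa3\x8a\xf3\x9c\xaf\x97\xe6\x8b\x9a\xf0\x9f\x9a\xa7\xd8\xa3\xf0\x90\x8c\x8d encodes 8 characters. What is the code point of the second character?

U+40A2

Offset 0: leading byte 0xE3 = 11100011 → 3-byte char #1 = E3 82 BF.
Offset 3: leading byte 0xE4 = 11100100 → 3-byte char #2 = E4 82 A2.
Leading byte 0xE4 = 11100100 matches 1110xxxx → 3-byte sequence.
Byte 1: 0xE4 = 11100100, payload 0100 (4 bits).
Byte 2: 0x82 = 10000010 (10xxxxxx ✓), payload 000010.
Byte 3: 0xA2 = 10100010 (10xxxxxx ✓), payload 100010.
Concatenate: 0100000010100010 = 0x40A2 (16 bits → U+40A2).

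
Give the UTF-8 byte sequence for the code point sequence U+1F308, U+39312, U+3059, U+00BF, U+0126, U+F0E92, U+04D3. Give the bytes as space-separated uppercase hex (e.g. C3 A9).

U+1F308: 4-byte form → F0 9F 8C 88.
U+39312: 4-byte form → F0 B9 8C 92.
U+3059: 3-byte form → E3 81 99.
U+00BF: 2-byte form → C2 BF.
U+0126: 2-byte form → C4 A6.
U+F0E92: 4-byte form → F3 B0 BA 92.
U+04D3: 2-byte form → D3 93.
Concatenated (21 bytes): F0 9F 8C 88 F0 B9 8C 92 E3 81 99 C2 BF C4 A6 F3 B0 BA 92 D3 93.

F0 9F 8C 88 F0 B9 8C 92 E3 81 99 C2 BF C4 A6 F3 B0 BA 92 D3 93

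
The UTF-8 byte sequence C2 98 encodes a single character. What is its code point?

U+0098

Leading byte 0xC2 = 11000010 matches 110xxxxx → 2-byte sequence.
Byte 1: 0xC2 = 11000010, payload 00010 (5 bits).
Byte 2: 0x98 = 10011000 (10xxxxxx ✓), payload 011000.
Concatenate: 00010011000 = 0x98 (11 bits → U+0098).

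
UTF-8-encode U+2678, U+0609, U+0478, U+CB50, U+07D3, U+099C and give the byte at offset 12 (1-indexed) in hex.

0x93

1-indexed offset 12 is 0-indexed offset 11.
U+2678 → 3-byte form E2 99 B8 at offsets 0–2.
U+0609 → 2-byte form D8 89 at offsets 3–4.
U+0478 → 2-byte form D1 B8 at offsets 5–6.
U+CB50 → 3-byte form EC AD 90 at offsets 7–9.
U+07D3 → 2-byte form DF 93 at offsets 10–11.
Offset 11 falls in char 5's range; it's byte 2 of DF 93 = 0x93.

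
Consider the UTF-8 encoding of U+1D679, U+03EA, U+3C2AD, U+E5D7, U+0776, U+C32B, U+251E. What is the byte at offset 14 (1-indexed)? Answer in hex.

0xDD

1-indexed offset 14 is 0-indexed offset 13.
U+1D679 → 4-byte form F0 9D 99 B9 at offsets 0–3.
U+03EA → 2-byte form CF AA at offsets 4–5.
U+3C2AD → 4-byte form F0 BC 8A AD at offsets 6–9.
U+E5D7 → 3-byte form EE 97 97 at offsets 10–12.
U+0776 → 2-byte form DD B6 at offsets 13–14.
Offset 13 falls in char 5's range; it's byte 1 of DD B6 = 0xDD.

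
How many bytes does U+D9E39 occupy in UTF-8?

U+D9E39 = 0xD9E39. UTF-8 uses 1 byte below 0x80, 2 below 0x800, 3 below 0x10000, 4 up to 0x10FFFF. 0xD9E39 is in U+10000–U+10FFFF → 4 bytes.

4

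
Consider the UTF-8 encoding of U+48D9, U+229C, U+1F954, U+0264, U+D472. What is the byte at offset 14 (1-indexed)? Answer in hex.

1-indexed offset 14 is 0-indexed offset 13.
U+48D9 → 3-byte form E4 A3 99 at offsets 0–2.
U+229C → 3-byte form E2 8A 9C at offsets 3–5.
U+1F954 → 4-byte form F0 9F A5 94 at offsets 6–9.
U+0264 → 2-byte form C9 A4 at offsets 10–11.
U+D472 → 3-byte form ED 91 B2 at offsets 12–14.
Offset 13 falls in char 5's range; it's byte 2 of ED 91 B2 = 0x91.

0x91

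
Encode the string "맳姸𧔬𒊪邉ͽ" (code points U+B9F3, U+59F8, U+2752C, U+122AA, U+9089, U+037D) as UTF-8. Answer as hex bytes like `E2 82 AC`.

U+B9F3: 3-byte form → EB A7 B3.
U+59F8: 3-byte form → E5 A7 B8.
U+2752C: 4-byte form → F0 A7 94 AC.
U+122AA: 4-byte form → F0 92 8A AA.
U+9089: 3-byte form → E9 82 89.
U+037D: 2-byte form → CD BD.
Concatenated (19 bytes): EB A7 B3 E5 A7 B8 F0 A7 94 AC F0 92 8A AA E9 82 89 CD BD.

EB A7 B3 E5 A7 B8 F0 A7 94 AC F0 92 8A AA E9 82 89 CD BD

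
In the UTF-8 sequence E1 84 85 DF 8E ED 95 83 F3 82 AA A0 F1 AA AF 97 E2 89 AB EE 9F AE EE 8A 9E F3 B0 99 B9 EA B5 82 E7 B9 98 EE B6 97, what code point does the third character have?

U+D543

Offset 0: leading byte 0xE1 = 11100001 → 3-byte char #1 = E1 84 85.
Offset 3: leading byte 0xDF = 11011111 → 2-byte char #2 = DF 8E.
Offset 5: leading byte 0xED = 11101101 → 3-byte char #3 = ED 95 83.
Leading byte 0xED = 11101101 matches 1110xxxx → 3-byte sequence.
Byte 1: 0xED = 11101101, payload 1101 (4 bits).
Byte 2: 0x95 = 10010101 (10xxxxxx ✓), payload 010101.
Byte 3: 0x83 = 10000011 (10xxxxxx ✓), payload 000011.
Concatenate: 1101010101000011 = 0xD543 (16 bits → U+D543).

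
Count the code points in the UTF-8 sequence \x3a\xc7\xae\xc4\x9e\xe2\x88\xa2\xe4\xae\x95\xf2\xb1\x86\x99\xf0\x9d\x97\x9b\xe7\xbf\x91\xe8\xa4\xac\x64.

Byte at offset 0: 0x3A = 00111010 → 1-byte char (#1). Advance 1.
Byte at offset 1: 0xC7 = 11000111 → 2-byte char (#2). Advance 2.
Byte at offset 3: 0xC4 = 11000100 → 2-byte char (#3). Advance 2.
Byte at offset 5: 0xE2 = 11100010 → 3-byte char (#4). Advance 3.
Byte at offset 8: 0xE4 = 11100100 → 3-byte char (#5). Advance 3.
Byte at offset 11: 0xF2 = 11110010 → 4-byte char (#6). Advance 4.
Byte at offset 15: 0xF0 = 11110000 → 4-byte char (#7). Advance 4.
Byte at offset 19: 0xE7 = 11100111 → 3-byte char (#8). Advance 3.
Byte at offset 22: 0xE8 = 11101000 → 3-byte char (#9). Advance 3.
Byte at offset 25: 0x64 = 01100100 → 1-byte char (#10). Advance 1.
Reached end at offset 26 after 10 code points.

10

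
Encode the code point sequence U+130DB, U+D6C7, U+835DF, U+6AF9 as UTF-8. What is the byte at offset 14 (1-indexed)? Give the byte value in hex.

1-indexed offset 14 is 0-indexed offset 13.
U+130DB → 4-byte form F0 93 83 9B at offsets 0–3.
U+D6C7 → 3-byte form ED 9B 87 at offsets 4–6.
U+835DF → 4-byte form F2 83 97 9F at offsets 7–10.
U+6AF9 → 3-byte form E6 AB B9 at offsets 11–13.
Offset 13 falls in char 4's range; it's byte 3 of E6 AB B9 = 0xB9.

0xB9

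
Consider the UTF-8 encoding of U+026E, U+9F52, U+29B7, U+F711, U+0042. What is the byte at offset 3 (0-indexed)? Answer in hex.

0xBD

U+026E → 2-byte form C9 AE at offsets 0–1.
U+9F52 → 3-byte form E9 BD 92 at offsets 2–4.
Offset 3 falls in char 2's range; it's byte 2 of E9 BD 92 = 0xBD.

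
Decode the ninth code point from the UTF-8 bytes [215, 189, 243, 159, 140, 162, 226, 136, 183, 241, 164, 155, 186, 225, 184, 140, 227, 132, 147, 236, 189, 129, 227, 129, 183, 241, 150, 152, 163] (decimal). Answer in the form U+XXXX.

U+56623

Offset 0: leading byte 0xD7 = 11010111 → 2-byte char #1 = D7 BD.
Offset 2: leading byte 0xF3 = 11110011 → 4-byte char #2 = F3 9F 8C A2.
Offset 6: leading byte 0xE2 = 11100010 → 3-byte char #3 = E2 88 B7.
Offset 9: leading byte 0xF1 = 11110001 → 4-byte char #4 = F1 A4 9B BA.
Offset 13: leading byte 0xE1 = 11100001 → 3-byte char #5 = E1 B8 8C.
Offset 16: leading byte 0xE3 = 11100011 → 3-byte char #6 = E3 84 93.
Offset 19: leading byte 0xEC = 11101100 → 3-byte char #7 = EC BD 81.
Offset 22: leading byte 0xE3 = 11100011 → 3-byte char #8 = E3 81 B7.
Offset 25: leading byte 0xF1 = 11110001 → 4-byte char #9 = F1 96 98 A3.
Leading byte 0xF1 = 11110001 matches 11110xxx → 4-byte sequence.
Byte 1: 0xF1 = 11110001, payload 001 (3 bits).
Byte 2: 0x96 = 10010110 (10xxxxxx ✓), payload 010110.
Byte 3: 0x98 = 10011000 (10xxxxxx ✓), payload 011000.
Byte 4: 0xA3 = 10100011 (10xxxxxx ✓), payload 100011.
Concatenate: 001010110011000100011 = 0x56623 (21 bits → U+56623).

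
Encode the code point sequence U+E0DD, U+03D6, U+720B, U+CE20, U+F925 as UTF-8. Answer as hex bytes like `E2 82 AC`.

EE 83 9D CF 96 E7 88 8B EC B8 A0 EF A4 A5

U+E0DD: 3-byte form → EE 83 9D.
U+03D6: 2-byte form → CF 96.
U+720B: 3-byte form → E7 88 8B.
U+CE20: 3-byte form → EC B8 A0.
U+F925: 3-byte form → EF A4 A5.
Concatenated (14 bytes): EE 83 9D CF 96 E7 88 8B EC B8 A0 EF A4 A5.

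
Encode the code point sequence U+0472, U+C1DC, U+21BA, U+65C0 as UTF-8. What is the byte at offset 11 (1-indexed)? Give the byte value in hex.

1-indexed offset 11 is 0-indexed offset 10.
U+0472 → 2-byte form D1 B2 at offsets 0–1.
U+C1DC → 3-byte form EC 87 9C at offsets 2–4.
U+21BA → 3-byte form E2 86 BA at offsets 5–7.
U+65C0 → 3-byte form E6 97 80 at offsets 8–10.
Offset 10 falls in char 4's range; it's byte 3 of E6 97 80 = 0x80.

0x80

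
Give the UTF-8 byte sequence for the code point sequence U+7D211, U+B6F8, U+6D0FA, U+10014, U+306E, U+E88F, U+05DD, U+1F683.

F1 BD 88 91 EB 9B B8 F1 AD 83 BA F0 90 80 94 E3 81 AE EE A2 8F D7 9D F0 9F 9A 83

U+7D211: 4-byte form → F1 BD 88 91.
U+B6F8: 3-byte form → EB 9B B8.
U+6D0FA: 4-byte form → F1 AD 83 BA.
U+10014: 4-byte form → F0 90 80 94.
U+306E: 3-byte form → E3 81 AE.
U+E88F: 3-byte form → EE A2 8F.
U+05DD: 2-byte form → D7 9D.
U+1F683: 4-byte form → F0 9F 9A 83.
Concatenated (27 bytes): F1 BD 88 91 EB 9B B8 F1 AD 83 BA F0 90 80 94 E3 81 AE EE A2 8F D7 9D F0 9F 9A 83.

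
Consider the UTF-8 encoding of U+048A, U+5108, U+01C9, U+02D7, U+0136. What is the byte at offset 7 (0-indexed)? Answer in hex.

U+048A → 2-byte form D2 8A at offsets 0–1.
U+5108 → 3-byte form E5 84 88 at offsets 2–4.
U+01C9 → 2-byte form C7 89 at offsets 5–6.
U+02D7 → 2-byte form CB 97 at offsets 7–8.
Offset 7 falls in char 4's range; it's byte 1 of CB 97 = 0xCB.

0xCB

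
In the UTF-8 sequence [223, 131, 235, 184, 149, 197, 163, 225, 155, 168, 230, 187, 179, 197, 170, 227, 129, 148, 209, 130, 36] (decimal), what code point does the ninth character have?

Offset 0: leading byte 0xDF = 11011111 → 2-byte char #1 = DF 83.
Offset 2: leading byte 0xEB = 11101011 → 3-byte char #2 = EB B8 95.
Offset 5: leading byte 0xC5 = 11000101 → 2-byte char #3 = C5 A3.
Offset 7: leading byte 0xE1 = 11100001 → 3-byte char #4 = E1 9B A8.
Offset 10: leading byte 0xE6 = 11100110 → 3-byte char #5 = E6 BB B3.
Offset 13: leading byte 0xC5 = 11000101 → 2-byte char #6 = C5 AA.
Offset 15: leading byte 0xE3 = 11100011 → 3-byte char #7 = E3 81 94.
Offset 18: leading byte 0xD1 = 11010001 → 2-byte char #8 = D1 82.
Offset 20: leading byte 0x24 = 00100100 → 1-byte char #9 = 24.
Leading byte 0x24 = 00100100 matches 0xxxxxxx → 1-byte sequence.
Byte 1: 0x24 = 00100100, payload 0100100 (7 bits).
Concatenate: 0100100 = 0x24 (7 bits → U+0024).

U+0024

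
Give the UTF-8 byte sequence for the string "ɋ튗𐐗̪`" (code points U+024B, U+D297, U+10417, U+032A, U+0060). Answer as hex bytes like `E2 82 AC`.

C9 8B ED 8A 97 F0 90 90 97 CC AA 60

U+024B: 2-byte form → C9 8B.
U+D297: 3-byte form → ED 8A 97.
U+10417: 4-byte form → F0 90 90 97.
U+032A: 2-byte form → CC AA.
U+0060: 1-byte form → 60.
Concatenated (12 bytes): C9 8B ED 8A 97 F0 90 90 97 CC AA 60.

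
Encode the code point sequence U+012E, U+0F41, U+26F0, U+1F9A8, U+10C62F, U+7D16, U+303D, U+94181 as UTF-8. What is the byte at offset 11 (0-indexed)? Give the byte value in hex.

U+012E → 2-byte form C4 AE at offsets 0–1.
U+0F41 → 3-byte form E0 BD 81 at offsets 2–4.
U+26F0 → 3-byte form E2 9B B0 at offsets 5–7.
U+1F9A8 → 4-byte form F0 9F A6 A8 at offsets 8–11.
Offset 11 falls in char 4's range; it's byte 4 of F0 9F A6 A8 = 0xA8.

0xA8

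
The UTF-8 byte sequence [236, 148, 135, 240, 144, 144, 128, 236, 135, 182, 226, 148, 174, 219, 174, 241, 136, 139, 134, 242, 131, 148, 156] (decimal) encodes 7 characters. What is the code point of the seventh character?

Offset 0: leading byte 0xEC = 11101100 → 3-byte char #1 = EC 94 87.
Offset 3: leading byte 0xF0 = 11110000 → 4-byte char #2 = F0 90 90 80.
Offset 7: leading byte 0xEC = 11101100 → 3-byte char #3 = EC 87 B6.
Offset 10: leading byte 0xE2 = 11100010 → 3-byte char #4 = E2 94 AE.
Offset 13: leading byte 0xDB = 11011011 → 2-byte char #5 = DB AE.
Offset 15: leading byte 0xF1 = 11110001 → 4-byte char #6 = F1 88 8B 86.
Offset 19: leading byte 0xF2 = 11110010 → 4-byte char #7 = F2 83 94 9C.
Leading byte 0xF2 = 11110010 matches 11110xxx → 4-byte sequence.
Byte 1: 0xF2 = 11110010, payload 010 (3 bits).
Byte 2: 0x83 = 10000011 (10xxxxxx ✓), payload 000011.
Byte 3: 0x94 = 10010100 (10xxxxxx ✓), payload 010100.
Byte 4: 0x9C = 10011100 (10xxxxxx ✓), payload 011100.
Concatenate: 010000011010100011100 = 0x8351C (21 bits → U+8351C).

U+8351C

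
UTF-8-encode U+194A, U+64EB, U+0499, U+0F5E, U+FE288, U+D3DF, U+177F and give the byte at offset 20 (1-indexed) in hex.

0x9D

1-indexed offset 20 is 0-indexed offset 19.
U+194A → 3-byte form E1 A5 8A at offsets 0–2.
U+64EB → 3-byte form E6 93 AB at offsets 3–5.
U+0499 → 2-byte form D2 99 at offsets 6–7.
U+0F5E → 3-byte form E0 BD 9E at offsets 8–10.
U+FE288 → 4-byte form F3 BE 8A 88 at offsets 11–14.
U+D3DF → 3-byte form ED 8F 9F at offsets 15–17.
U+177F → 3-byte form E1 9D BF at offsets 18–20.
Offset 19 falls in char 7's range; it's byte 2 of E1 9D BF = 0x9D.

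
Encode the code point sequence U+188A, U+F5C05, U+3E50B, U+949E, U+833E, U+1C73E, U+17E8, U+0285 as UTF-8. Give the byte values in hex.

E1 A2 8A F3 B5 B0 85 F0 BE 94 8B E9 92 9E E8 8C BE F0 9C 9C BE E1 9F A8 CA 85

U+188A: 3-byte form → E1 A2 8A.
U+F5C05: 4-byte form → F3 B5 B0 85.
U+3E50B: 4-byte form → F0 BE 94 8B.
U+949E: 3-byte form → E9 92 9E.
U+833E: 3-byte form → E8 8C BE.
U+1C73E: 4-byte form → F0 9C 9C BE.
U+17E8: 3-byte form → E1 9F A8.
U+0285: 2-byte form → CA 85.
Concatenated (26 bytes): E1 A2 8A F3 B5 B0 85 F0 BE 94 8B E9 92 9E E8 8C BE F0 9C 9C BE E1 9F A8 CA 85.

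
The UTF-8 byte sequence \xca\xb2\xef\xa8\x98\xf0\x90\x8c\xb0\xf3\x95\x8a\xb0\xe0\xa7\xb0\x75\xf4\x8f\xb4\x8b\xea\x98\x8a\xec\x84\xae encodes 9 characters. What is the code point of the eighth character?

U+A60A

Offset 0: leading byte 0xCA = 11001010 → 2-byte char #1 = CA B2.
Offset 2: leading byte 0xEF = 11101111 → 3-byte char #2 = EF A8 98.
Offset 5: leading byte 0xF0 = 11110000 → 4-byte char #3 = F0 90 8C B0.
Offset 9: leading byte 0xF3 = 11110011 → 4-byte char #4 = F3 95 8A B0.
Offset 13: leading byte 0xE0 = 11100000 → 3-byte char #5 = E0 A7 B0.
Offset 16: leading byte 0x75 = 01110101 → 1-byte char #6 = 75.
Offset 17: leading byte 0xF4 = 11110100 → 4-byte char #7 = F4 8F B4 8B.
Offset 21: leading byte 0xEA = 11101010 → 3-byte char #8 = EA 98 8A.
Leading byte 0xEA = 11101010 matches 1110xxxx → 3-byte sequence.
Byte 1: 0xEA = 11101010, payload 1010 (4 bits).
Byte 2: 0x98 = 10011000 (10xxxxxx ✓), payload 011000.
Byte 3: 0x8A = 10001010 (10xxxxxx ✓), payload 001010.
Concatenate: 1010011000001010 = 0xA60A (16 bits → U+A60A).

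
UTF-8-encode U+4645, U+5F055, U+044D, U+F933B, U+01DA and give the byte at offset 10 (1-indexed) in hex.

1-indexed offset 10 is 0-indexed offset 9.
U+4645 → 3-byte form E4 99 85 at offsets 0–2.
U+5F055 → 4-byte form F1 9F 81 95 at offsets 3–6.
U+044D → 2-byte form D1 8D at offsets 7–8.
U+F933B → 4-byte form F3 B9 8C BB at offsets 9–12.
Offset 9 falls in char 4's range; it's byte 1 of F3 B9 8C BB = 0xF3.

0xF3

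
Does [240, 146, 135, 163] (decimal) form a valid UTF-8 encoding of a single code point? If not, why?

valid

Leading byte 0xF0 = 11110000 → 4-byte form.
Continuation bytes 0x92=10010010, 0x87=10000111, 0xA3=10100011 all match 10xxxxxx.
Decoded value 0x121E3 is ≥ 0x10000 (shortest form) and not a surrogate.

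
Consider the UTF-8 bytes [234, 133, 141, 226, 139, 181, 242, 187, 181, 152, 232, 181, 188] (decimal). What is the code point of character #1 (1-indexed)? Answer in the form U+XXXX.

U+A14D

Offset 0: leading byte 0xEA = 11101010 → 3-byte char #1 = EA 85 8D.
Leading byte 0xEA = 11101010 matches 1110xxxx → 3-byte sequence.
Byte 1: 0xEA = 11101010, payload 1010 (4 bits).
Byte 2: 0x85 = 10000101 (10xxxxxx ✓), payload 000101.
Byte 3: 0x8D = 10001101 (10xxxxxx ✓), payload 001101.
Concatenate: 1010000101001101 = 0xA14D (16 bits → U+A14D).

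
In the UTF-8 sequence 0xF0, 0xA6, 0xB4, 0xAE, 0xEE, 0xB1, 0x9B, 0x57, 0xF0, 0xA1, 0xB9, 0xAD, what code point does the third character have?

U+0057

Offset 0: leading byte 0xF0 = 11110000 → 4-byte char #1 = F0 A6 B4 AE.
Offset 4: leading byte 0xEE = 11101110 → 3-byte char #2 = EE B1 9B.
Offset 7: leading byte 0x57 = 01010111 → 1-byte char #3 = 57.
Leading byte 0x57 = 01010111 matches 0xxxxxxx → 1-byte sequence.
Byte 1: 0x57 = 01010111, payload 1010111 (7 bits).
Concatenate: 1010111 = 0x57 (7 bits → U+0057).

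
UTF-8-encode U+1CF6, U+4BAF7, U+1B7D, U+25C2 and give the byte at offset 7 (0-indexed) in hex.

U+1CF6 → 3-byte form E1 B3 B6 at offsets 0–2.
U+4BAF7 → 4-byte form F1 8B AB B7 at offsets 3–6.
U+1B7D → 3-byte form E1 AD BD at offsets 7–9.
Offset 7 falls in char 3's range; it's byte 1 of E1 AD BD = 0xE1.

0xE1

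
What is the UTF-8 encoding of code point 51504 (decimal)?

U+C930 = 0xC930 = 51504 decimal. In range U+0800–U+FFFF → 3-byte form: 1110xxxx 10xxxxxx 10xxxxxx.
Binary (16 bits): 1100100100110000.
Split 4+6+6: 1100 | 100100 | 110000.
Byte 1: 11101100 = 0xEC.
Byte 2: 10100100 = 0xA4.
Byte 3: 10110000 = 0xB0.

EC A4 B0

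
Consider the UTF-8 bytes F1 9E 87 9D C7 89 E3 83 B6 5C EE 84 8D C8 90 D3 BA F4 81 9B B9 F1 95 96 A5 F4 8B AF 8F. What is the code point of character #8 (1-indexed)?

U+1016F9

Offset 0: leading byte 0xF1 = 11110001 → 4-byte char #1 = F1 9E 87 9D.
Offset 4: leading byte 0xC7 = 11000111 → 2-byte char #2 = C7 89.
Offset 6: leading byte 0xE3 = 11100011 → 3-byte char #3 = E3 83 B6.
Offset 9: leading byte 0x5C = 01011100 → 1-byte char #4 = 5C.
Offset 10: leading byte 0xEE = 11101110 → 3-byte char #5 = EE 84 8D.
Offset 13: leading byte 0xC8 = 11001000 → 2-byte char #6 = C8 90.
Offset 15: leading byte 0xD3 = 11010011 → 2-byte char #7 = D3 BA.
Offset 17: leading byte 0xF4 = 11110100 → 4-byte char #8 = F4 81 9B B9.
Leading byte 0xF4 = 11110100 matches 11110xxx → 4-byte sequence.
Byte 1: 0xF4 = 11110100, payload 100 (3 bits).
Byte 2: 0x81 = 10000001 (10xxxxxx ✓), payload 000001.
Byte 3: 0x9B = 10011011 (10xxxxxx ✓), payload 011011.
Byte 4: 0xB9 = 10111001 (10xxxxxx ✓), payload 111001.
Concatenate: 100000001011011111001 = 0x1016F9 (21 bits → U+1016F9).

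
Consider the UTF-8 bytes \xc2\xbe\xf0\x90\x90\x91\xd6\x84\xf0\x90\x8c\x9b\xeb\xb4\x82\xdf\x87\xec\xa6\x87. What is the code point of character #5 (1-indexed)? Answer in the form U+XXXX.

Offset 0: leading byte 0xC2 = 11000010 → 2-byte char #1 = C2 BE.
Offset 2: leading byte 0xF0 = 11110000 → 4-byte char #2 = F0 90 90 91.
Offset 6: leading byte 0xD6 = 11010110 → 2-byte char #3 = D6 84.
Offset 8: leading byte 0xF0 = 11110000 → 4-byte char #4 = F0 90 8C 9B.
Offset 12: leading byte 0xEB = 11101011 → 3-byte char #5 = EB B4 82.
Leading byte 0xEB = 11101011 matches 1110xxxx → 3-byte sequence.
Byte 1: 0xEB = 11101011, payload 1011 (4 bits).
Byte 2: 0xB4 = 10110100 (10xxxxxx ✓), payload 110100.
Byte 3: 0x82 = 10000010 (10xxxxxx ✓), payload 000010.
Concatenate: 1011110100000010 = 0xBD02 (16 bits → U+BD02).

U+BD02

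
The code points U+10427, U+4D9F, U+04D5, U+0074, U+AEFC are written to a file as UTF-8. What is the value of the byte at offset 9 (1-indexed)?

0x95

1-indexed offset 9 is 0-indexed offset 8.
U+10427 → 4-byte form F0 90 90 A7 at offsets 0–3.
U+4D9F → 3-byte form E4 B6 9F at offsets 4–6.
U+04D5 → 2-byte form D3 95 at offsets 7–8.
Offset 8 falls in char 3's range; it's byte 2 of D3 95 = 0x95.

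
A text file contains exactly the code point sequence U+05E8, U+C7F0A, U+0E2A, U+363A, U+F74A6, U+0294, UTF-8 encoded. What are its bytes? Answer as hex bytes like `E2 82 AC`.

D7 A8 F3 87 BC 8A E0 B8 AA E3 98 BA F3 B7 92 A6 CA 94

U+05E8: 2-byte form → D7 A8.
U+C7F0A: 4-byte form → F3 87 BC 8A.
U+0E2A: 3-byte form → E0 B8 AA.
U+363A: 3-byte form → E3 98 BA.
U+F74A6: 4-byte form → F3 B7 92 A6.
U+0294: 2-byte form → CA 94.
Concatenated (18 bytes): D7 A8 F3 87 BC 8A E0 B8 AA E3 98 BA F3 B7 92 A6 CA 94.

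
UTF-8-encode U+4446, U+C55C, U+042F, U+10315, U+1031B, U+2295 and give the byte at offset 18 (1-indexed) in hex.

1-indexed offset 18 is 0-indexed offset 17.
U+4446 → 3-byte form E4 91 86 at offsets 0–2.
U+C55C → 3-byte form EC 95 9C at offsets 3–5.
U+042F → 2-byte form D0 AF at offsets 6–7.
U+10315 → 4-byte form F0 90 8C 95 at offsets 8–11.
U+1031B → 4-byte form F0 90 8C 9B at offsets 12–15.
U+2295 → 3-byte form E2 8A 95 at offsets 16–18.
Offset 17 falls in char 6's range; it's byte 2 of E2 8A 95 = 0x8A.

0x8A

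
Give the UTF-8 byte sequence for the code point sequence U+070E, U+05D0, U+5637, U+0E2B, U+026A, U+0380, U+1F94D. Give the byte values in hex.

DC 8E D7 90 E5 98 B7 E0 B8 AB C9 AA CE 80 F0 9F A5 8D

U+070E: 2-byte form → DC 8E.
U+05D0: 2-byte form → D7 90.
U+5637: 3-byte form → E5 98 B7.
U+0E2B: 3-byte form → E0 B8 AB.
U+026A: 2-byte form → C9 AA.
U+0380: 2-byte form → CE 80.
U+1F94D: 4-byte form → F0 9F A5 8D.
Concatenated (18 bytes): DC 8E D7 90 E5 98 B7 E0 B8 AB C9 AA CE 80 F0 9F A5 8D.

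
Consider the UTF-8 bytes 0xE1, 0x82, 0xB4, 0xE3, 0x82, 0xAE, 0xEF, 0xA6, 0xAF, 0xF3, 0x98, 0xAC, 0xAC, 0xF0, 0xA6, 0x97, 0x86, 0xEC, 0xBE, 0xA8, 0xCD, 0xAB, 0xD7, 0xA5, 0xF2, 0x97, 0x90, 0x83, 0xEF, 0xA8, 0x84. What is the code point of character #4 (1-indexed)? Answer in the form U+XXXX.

Offset 0: leading byte 0xE1 = 11100001 → 3-byte char #1 = E1 82 B4.
Offset 3: leading byte 0xE3 = 11100011 → 3-byte char #2 = E3 82 AE.
Offset 6: leading byte 0xEF = 11101111 → 3-byte char #3 = EF A6 AF.
Offset 9: leading byte 0xF3 = 11110011 → 4-byte char #4 = F3 98 AC AC.
Leading byte 0xF3 = 11110011 matches 11110xxx → 4-byte sequence.
Byte 1: 0xF3 = 11110011, payload 011 (3 bits).
Byte 2: 0x98 = 10011000 (10xxxxxx ✓), payload 011000.
Byte 3: 0xAC = 10101100 (10xxxxxx ✓), payload 101100.
Byte 4: 0xAC = 10101100 (10xxxxxx ✓), payload 101100.
Concatenate: 011011000101100101100 = 0xD8B2C (21 bits → U+D8B2C).

U+D8B2C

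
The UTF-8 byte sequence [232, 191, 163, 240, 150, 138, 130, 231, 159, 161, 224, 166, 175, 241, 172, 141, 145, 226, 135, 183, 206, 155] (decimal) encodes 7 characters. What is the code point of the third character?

Offset 0: leading byte 0xE8 = 11101000 → 3-byte char #1 = E8 BF A3.
Offset 3: leading byte 0xF0 = 11110000 → 4-byte char #2 = F0 96 8A 82.
Offset 7: leading byte 0xE7 = 11100111 → 3-byte char #3 = E7 9F A1.
Leading byte 0xE7 = 11100111 matches 1110xxxx → 3-byte sequence.
Byte 1: 0xE7 = 11100111, payload 0111 (4 bits).
Byte 2: 0x9F = 10011111 (10xxxxxx ✓), payload 011111.
Byte 3: 0xA1 = 10100001 (10xxxxxx ✓), payload 100001.
Concatenate: 0111011111100001 = 0x77E1 (16 bits → U+77E1).

U+77E1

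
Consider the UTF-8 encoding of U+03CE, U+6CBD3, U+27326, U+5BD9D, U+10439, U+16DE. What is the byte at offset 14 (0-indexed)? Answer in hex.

0xF0

U+03CE → 2-byte form CF 8E at offsets 0–1.
U+6CBD3 → 4-byte form F1 AC AF 93 at offsets 2–5.
U+27326 → 4-byte form F0 A7 8C A6 at offsets 6–9.
U+5BD9D → 4-byte form F1 9B B6 9D at offsets 10–13.
U+10439 → 4-byte form F0 90 90 B9 at offsets 14–17.
Offset 14 falls in char 5's range; it's byte 1 of F0 90 90 B9 = 0xF0.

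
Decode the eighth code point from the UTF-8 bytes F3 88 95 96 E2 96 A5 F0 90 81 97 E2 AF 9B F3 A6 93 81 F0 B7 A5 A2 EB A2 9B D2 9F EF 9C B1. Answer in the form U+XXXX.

U+049F

Offset 0: leading byte 0xF3 = 11110011 → 4-byte char #1 = F3 88 95 96.
Offset 4: leading byte 0xE2 = 11100010 → 3-byte char #2 = E2 96 A5.
Offset 7: leading byte 0xF0 = 11110000 → 4-byte char #3 = F0 90 81 97.
Offset 11: leading byte 0xE2 = 11100010 → 3-byte char #4 = E2 AF 9B.
Offset 14: leading byte 0xF3 = 11110011 → 4-byte char #5 = F3 A6 93 81.
Offset 18: leading byte 0xF0 = 11110000 → 4-byte char #6 = F0 B7 A5 A2.
Offset 22: leading byte 0xEB = 11101011 → 3-byte char #7 = EB A2 9B.
Offset 25: leading byte 0xD2 = 11010010 → 2-byte char #8 = D2 9F.
Leading byte 0xD2 = 11010010 matches 110xxxxx → 2-byte sequence.
Byte 1: 0xD2 = 11010010, payload 10010 (5 bits).
Byte 2: 0x9F = 10011111 (10xxxxxx ✓), payload 011111.
Concatenate: 10010011111 = 0x49F (11 bits → U+049F).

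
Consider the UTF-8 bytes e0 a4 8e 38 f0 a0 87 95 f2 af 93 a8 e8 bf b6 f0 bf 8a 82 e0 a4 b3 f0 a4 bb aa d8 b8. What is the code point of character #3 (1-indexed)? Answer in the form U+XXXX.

Offset 0: leading byte 0xE0 = 11100000 → 3-byte char #1 = E0 A4 8E.
Offset 3: leading byte 0x38 = 00111000 → 1-byte char #2 = 38.
Offset 4: leading byte 0xF0 = 11110000 → 4-byte char #3 = F0 A0 87 95.
Leading byte 0xF0 = 11110000 matches 11110xxx → 4-byte sequence.
Byte 1: 0xF0 = 11110000, payload 000 (3 bits).
Byte 2: 0xA0 = 10100000 (10xxxxxx ✓), payload 100000.
Byte 3: 0x87 = 10000111 (10xxxxxx ✓), payload 000111.
Byte 4: 0x95 = 10010101 (10xxxxxx ✓), payload 010101.
Concatenate: 000100000000111010101 = 0x201D5 (21 bits → U+201D5).

U+201D5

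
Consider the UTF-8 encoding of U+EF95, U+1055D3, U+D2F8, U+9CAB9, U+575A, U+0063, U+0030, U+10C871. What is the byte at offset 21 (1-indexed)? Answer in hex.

1-indexed offset 21 is 0-indexed offset 20.
U+EF95 → 3-byte form EE BE 95 at offsets 0–2.
U+1055D3 → 4-byte form F4 85 97 93 at offsets 3–6.
U+D2F8 → 3-byte form ED 8B B8 at offsets 7–9.
U+9CAB9 → 4-byte form F2 9C AA B9 at offsets 10–13.
U+575A → 3-byte form E5 9D 9A at offsets 14–16.
U+0063 → 1-byte form 63 at offsets 17–17.
U+0030 → 1-byte form 30 at offsets 18–18.
U+10C871 → 4-byte form F4 8C A1 B1 at offsets 19–22.
Offset 20 falls in char 8's range; it's byte 2 of F4 8C A1 B1 = 0x8C.

0x8C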